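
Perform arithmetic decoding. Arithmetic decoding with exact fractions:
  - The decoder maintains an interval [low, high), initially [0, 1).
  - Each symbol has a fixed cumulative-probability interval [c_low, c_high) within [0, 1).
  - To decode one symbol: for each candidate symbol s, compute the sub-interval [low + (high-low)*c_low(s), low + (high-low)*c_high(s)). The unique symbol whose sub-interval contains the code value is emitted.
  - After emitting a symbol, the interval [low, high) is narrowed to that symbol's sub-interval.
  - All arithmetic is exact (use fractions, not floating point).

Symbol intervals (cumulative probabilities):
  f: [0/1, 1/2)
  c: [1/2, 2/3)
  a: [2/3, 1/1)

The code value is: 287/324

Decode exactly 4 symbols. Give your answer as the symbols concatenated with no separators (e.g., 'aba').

Step 1: interval [0/1, 1/1), width = 1/1 - 0/1 = 1/1
  'f': [0/1 + 1/1*0/1, 0/1 + 1/1*1/2) = [0/1, 1/2)
  'c': [0/1 + 1/1*1/2, 0/1 + 1/1*2/3) = [1/2, 2/3)
  'a': [0/1 + 1/1*2/3, 0/1 + 1/1*1/1) = [2/3, 1/1) <- contains code 287/324
  emit 'a', narrow to [2/3, 1/1)
Step 2: interval [2/3, 1/1), width = 1/1 - 2/3 = 1/3
  'f': [2/3 + 1/3*0/1, 2/3 + 1/3*1/2) = [2/3, 5/6)
  'c': [2/3 + 1/3*1/2, 2/3 + 1/3*2/3) = [5/6, 8/9) <- contains code 287/324
  'a': [2/3 + 1/3*2/3, 2/3 + 1/3*1/1) = [8/9, 1/1)
  emit 'c', narrow to [5/6, 8/9)
Step 3: interval [5/6, 8/9), width = 8/9 - 5/6 = 1/18
  'f': [5/6 + 1/18*0/1, 5/6 + 1/18*1/2) = [5/6, 31/36)
  'c': [5/6 + 1/18*1/2, 5/6 + 1/18*2/3) = [31/36, 47/54)
  'a': [5/6 + 1/18*2/3, 5/6 + 1/18*1/1) = [47/54, 8/9) <- contains code 287/324
  emit 'a', narrow to [47/54, 8/9)
Step 4: interval [47/54, 8/9), width = 8/9 - 47/54 = 1/54
  'f': [47/54 + 1/54*0/1, 47/54 + 1/54*1/2) = [47/54, 95/108)
  'c': [47/54 + 1/54*1/2, 47/54 + 1/54*2/3) = [95/108, 143/162)
  'a': [47/54 + 1/54*2/3, 47/54 + 1/54*1/1) = [143/162, 8/9) <- contains code 287/324
  emit 'a', narrow to [143/162, 8/9)

Answer: acaa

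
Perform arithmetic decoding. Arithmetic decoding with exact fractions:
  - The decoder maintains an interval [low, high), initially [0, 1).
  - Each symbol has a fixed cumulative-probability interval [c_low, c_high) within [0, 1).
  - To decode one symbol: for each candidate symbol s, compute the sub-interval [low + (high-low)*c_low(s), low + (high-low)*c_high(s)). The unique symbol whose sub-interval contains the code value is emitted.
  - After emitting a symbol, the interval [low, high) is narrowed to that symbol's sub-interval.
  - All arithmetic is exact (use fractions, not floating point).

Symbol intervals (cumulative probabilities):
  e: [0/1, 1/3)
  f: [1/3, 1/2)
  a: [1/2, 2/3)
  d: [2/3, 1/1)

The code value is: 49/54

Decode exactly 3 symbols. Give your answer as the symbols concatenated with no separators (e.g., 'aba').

Step 1: interval [0/1, 1/1), width = 1/1 - 0/1 = 1/1
  'e': [0/1 + 1/1*0/1, 0/1 + 1/1*1/3) = [0/1, 1/3)
  'f': [0/1 + 1/1*1/3, 0/1 + 1/1*1/2) = [1/3, 1/2)
  'a': [0/1 + 1/1*1/2, 0/1 + 1/1*2/3) = [1/2, 2/3)
  'd': [0/1 + 1/1*2/3, 0/1 + 1/1*1/1) = [2/3, 1/1) <- contains code 49/54
  emit 'd', narrow to [2/3, 1/1)
Step 2: interval [2/3, 1/1), width = 1/1 - 2/3 = 1/3
  'e': [2/3 + 1/3*0/1, 2/3 + 1/3*1/3) = [2/3, 7/9)
  'f': [2/3 + 1/3*1/3, 2/3 + 1/3*1/2) = [7/9, 5/6)
  'a': [2/3 + 1/3*1/2, 2/3 + 1/3*2/3) = [5/6, 8/9)
  'd': [2/3 + 1/3*2/3, 2/3 + 1/3*1/1) = [8/9, 1/1) <- contains code 49/54
  emit 'd', narrow to [8/9, 1/1)
Step 3: interval [8/9, 1/1), width = 1/1 - 8/9 = 1/9
  'e': [8/9 + 1/9*0/1, 8/9 + 1/9*1/3) = [8/9, 25/27) <- contains code 49/54
  'f': [8/9 + 1/9*1/3, 8/9 + 1/9*1/2) = [25/27, 17/18)
  'a': [8/9 + 1/9*1/2, 8/9 + 1/9*2/3) = [17/18, 26/27)
  'd': [8/9 + 1/9*2/3, 8/9 + 1/9*1/1) = [26/27, 1/1)
  emit 'e', narrow to [8/9, 25/27)

Answer: dde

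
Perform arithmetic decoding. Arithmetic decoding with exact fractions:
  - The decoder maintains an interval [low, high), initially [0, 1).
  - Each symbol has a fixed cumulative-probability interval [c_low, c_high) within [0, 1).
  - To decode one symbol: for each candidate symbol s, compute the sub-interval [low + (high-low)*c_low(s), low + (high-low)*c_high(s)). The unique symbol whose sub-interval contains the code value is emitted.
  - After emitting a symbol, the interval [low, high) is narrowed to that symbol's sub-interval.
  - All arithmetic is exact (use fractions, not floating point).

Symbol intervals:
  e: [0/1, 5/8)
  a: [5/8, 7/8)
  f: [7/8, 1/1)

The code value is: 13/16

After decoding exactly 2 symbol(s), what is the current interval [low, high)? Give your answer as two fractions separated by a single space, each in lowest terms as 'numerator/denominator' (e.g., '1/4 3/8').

Step 1: interval [0/1, 1/1), width = 1/1 - 0/1 = 1/1
  'e': [0/1 + 1/1*0/1, 0/1 + 1/1*5/8) = [0/1, 5/8)
  'a': [0/1 + 1/1*5/8, 0/1 + 1/1*7/8) = [5/8, 7/8) <- contains code 13/16
  'f': [0/1 + 1/1*7/8, 0/1 + 1/1*1/1) = [7/8, 1/1)
  emit 'a', narrow to [5/8, 7/8)
Step 2: interval [5/8, 7/8), width = 7/8 - 5/8 = 1/4
  'e': [5/8 + 1/4*0/1, 5/8 + 1/4*5/8) = [5/8, 25/32)
  'a': [5/8 + 1/4*5/8, 5/8 + 1/4*7/8) = [25/32, 27/32) <- contains code 13/16
  'f': [5/8 + 1/4*7/8, 5/8 + 1/4*1/1) = [27/32, 7/8)
  emit 'a', narrow to [25/32, 27/32)

Answer: 25/32 27/32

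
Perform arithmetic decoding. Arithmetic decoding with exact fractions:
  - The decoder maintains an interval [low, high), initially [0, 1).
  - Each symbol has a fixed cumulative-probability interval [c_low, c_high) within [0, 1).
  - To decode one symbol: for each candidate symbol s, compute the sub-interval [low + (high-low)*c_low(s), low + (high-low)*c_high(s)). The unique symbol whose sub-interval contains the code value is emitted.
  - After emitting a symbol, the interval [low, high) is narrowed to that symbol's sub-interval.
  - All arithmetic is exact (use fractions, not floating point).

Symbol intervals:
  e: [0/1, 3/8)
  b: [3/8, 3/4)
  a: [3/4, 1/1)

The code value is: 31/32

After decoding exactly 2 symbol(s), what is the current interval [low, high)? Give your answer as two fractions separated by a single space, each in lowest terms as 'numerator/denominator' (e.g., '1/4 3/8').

Step 1: interval [0/1, 1/1), width = 1/1 - 0/1 = 1/1
  'e': [0/1 + 1/1*0/1, 0/1 + 1/1*3/8) = [0/1, 3/8)
  'b': [0/1 + 1/1*3/8, 0/1 + 1/1*3/4) = [3/8, 3/4)
  'a': [0/1 + 1/1*3/4, 0/1 + 1/1*1/1) = [3/4, 1/1) <- contains code 31/32
  emit 'a', narrow to [3/4, 1/1)
Step 2: interval [3/4, 1/1), width = 1/1 - 3/4 = 1/4
  'e': [3/4 + 1/4*0/1, 3/4 + 1/4*3/8) = [3/4, 27/32)
  'b': [3/4 + 1/4*3/8, 3/4 + 1/4*3/4) = [27/32, 15/16)
  'a': [3/4 + 1/4*3/4, 3/4 + 1/4*1/1) = [15/16, 1/1) <- contains code 31/32
  emit 'a', narrow to [15/16, 1/1)

Answer: 15/16 1/1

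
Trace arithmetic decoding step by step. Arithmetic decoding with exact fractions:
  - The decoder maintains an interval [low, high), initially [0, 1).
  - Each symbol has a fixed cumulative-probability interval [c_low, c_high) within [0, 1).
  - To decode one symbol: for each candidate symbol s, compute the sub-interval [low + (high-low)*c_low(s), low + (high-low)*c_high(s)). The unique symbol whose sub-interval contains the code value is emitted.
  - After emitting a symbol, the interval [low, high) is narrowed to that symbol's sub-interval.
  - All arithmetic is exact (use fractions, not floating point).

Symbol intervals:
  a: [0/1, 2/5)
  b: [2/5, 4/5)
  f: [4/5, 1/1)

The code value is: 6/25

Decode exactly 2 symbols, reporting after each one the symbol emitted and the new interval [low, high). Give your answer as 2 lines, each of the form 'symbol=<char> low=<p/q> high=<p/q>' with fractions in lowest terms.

Answer: symbol=a low=0/1 high=2/5
symbol=b low=4/25 high=8/25

Derivation:
Step 1: interval [0/1, 1/1), width = 1/1 - 0/1 = 1/1
  'a': [0/1 + 1/1*0/1, 0/1 + 1/1*2/5) = [0/1, 2/5) <- contains code 6/25
  'b': [0/1 + 1/1*2/5, 0/1 + 1/1*4/5) = [2/5, 4/5)
  'f': [0/1 + 1/1*4/5, 0/1 + 1/1*1/1) = [4/5, 1/1)
  emit 'a', narrow to [0/1, 2/5)
Step 2: interval [0/1, 2/5), width = 2/5 - 0/1 = 2/5
  'a': [0/1 + 2/5*0/1, 0/1 + 2/5*2/5) = [0/1, 4/25)
  'b': [0/1 + 2/5*2/5, 0/1 + 2/5*4/5) = [4/25, 8/25) <- contains code 6/25
  'f': [0/1 + 2/5*4/5, 0/1 + 2/5*1/1) = [8/25, 2/5)
  emit 'b', narrow to [4/25, 8/25)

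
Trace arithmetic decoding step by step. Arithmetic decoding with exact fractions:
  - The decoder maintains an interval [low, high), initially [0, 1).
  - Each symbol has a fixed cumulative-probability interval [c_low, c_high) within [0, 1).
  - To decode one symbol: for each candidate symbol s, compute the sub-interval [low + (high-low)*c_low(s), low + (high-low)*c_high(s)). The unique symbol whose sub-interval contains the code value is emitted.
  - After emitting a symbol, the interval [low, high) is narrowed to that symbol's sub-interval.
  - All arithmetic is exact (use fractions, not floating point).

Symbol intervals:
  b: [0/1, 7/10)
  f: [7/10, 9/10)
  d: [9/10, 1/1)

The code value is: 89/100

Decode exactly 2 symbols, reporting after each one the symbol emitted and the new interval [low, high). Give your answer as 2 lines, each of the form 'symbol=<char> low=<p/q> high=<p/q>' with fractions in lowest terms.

Step 1: interval [0/1, 1/1), width = 1/1 - 0/1 = 1/1
  'b': [0/1 + 1/1*0/1, 0/1 + 1/1*7/10) = [0/1, 7/10)
  'f': [0/1 + 1/1*7/10, 0/1 + 1/1*9/10) = [7/10, 9/10) <- contains code 89/100
  'd': [0/1 + 1/1*9/10, 0/1 + 1/1*1/1) = [9/10, 1/1)
  emit 'f', narrow to [7/10, 9/10)
Step 2: interval [7/10, 9/10), width = 9/10 - 7/10 = 1/5
  'b': [7/10 + 1/5*0/1, 7/10 + 1/5*7/10) = [7/10, 21/25)
  'f': [7/10 + 1/5*7/10, 7/10 + 1/5*9/10) = [21/25, 22/25)
  'd': [7/10 + 1/5*9/10, 7/10 + 1/5*1/1) = [22/25, 9/10) <- contains code 89/100
  emit 'd', narrow to [22/25, 9/10)

Answer: symbol=f low=7/10 high=9/10
symbol=d low=22/25 high=9/10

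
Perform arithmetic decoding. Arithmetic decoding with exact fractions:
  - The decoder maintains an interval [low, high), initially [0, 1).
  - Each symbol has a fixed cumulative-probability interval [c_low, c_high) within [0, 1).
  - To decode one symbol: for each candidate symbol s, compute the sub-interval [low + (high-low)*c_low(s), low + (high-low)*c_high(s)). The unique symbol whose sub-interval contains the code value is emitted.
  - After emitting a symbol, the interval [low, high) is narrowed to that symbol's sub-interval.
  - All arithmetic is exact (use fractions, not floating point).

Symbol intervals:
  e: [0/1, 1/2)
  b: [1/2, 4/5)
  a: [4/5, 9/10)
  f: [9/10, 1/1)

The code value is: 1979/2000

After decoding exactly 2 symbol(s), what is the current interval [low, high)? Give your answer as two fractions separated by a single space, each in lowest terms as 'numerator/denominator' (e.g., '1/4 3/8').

Step 1: interval [0/1, 1/1), width = 1/1 - 0/1 = 1/1
  'e': [0/1 + 1/1*0/1, 0/1 + 1/1*1/2) = [0/1, 1/2)
  'b': [0/1 + 1/1*1/2, 0/1 + 1/1*4/5) = [1/2, 4/5)
  'a': [0/1 + 1/1*4/5, 0/1 + 1/1*9/10) = [4/5, 9/10)
  'f': [0/1 + 1/1*9/10, 0/1 + 1/1*1/1) = [9/10, 1/1) <- contains code 1979/2000
  emit 'f', narrow to [9/10, 1/1)
Step 2: interval [9/10, 1/1), width = 1/1 - 9/10 = 1/10
  'e': [9/10 + 1/10*0/1, 9/10 + 1/10*1/2) = [9/10, 19/20)
  'b': [9/10 + 1/10*1/2, 9/10 + 1/10*4/5) = [19/20, 49/50)
  'a': [9/10 + 1/10*4/5, 9/10 + 1/10*9/10) = [49/50, 99/100) <- contains code 1979/2000
  'f': [9/10 + 1/10*9/10, 9/10 + 1/10*1/1) = [99/100, 1/1)
  emit 'a', narrow to [49/50, 99/100)

Answer: 49/50 99/100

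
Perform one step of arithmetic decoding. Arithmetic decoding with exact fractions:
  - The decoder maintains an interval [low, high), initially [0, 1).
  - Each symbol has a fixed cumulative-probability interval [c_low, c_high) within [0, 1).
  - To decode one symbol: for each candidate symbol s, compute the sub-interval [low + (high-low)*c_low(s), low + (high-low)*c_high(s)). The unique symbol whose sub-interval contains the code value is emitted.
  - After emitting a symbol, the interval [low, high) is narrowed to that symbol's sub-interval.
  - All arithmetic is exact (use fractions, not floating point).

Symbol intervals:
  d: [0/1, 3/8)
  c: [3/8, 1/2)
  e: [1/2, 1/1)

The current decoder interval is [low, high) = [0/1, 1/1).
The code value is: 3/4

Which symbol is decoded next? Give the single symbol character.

Interval width = high − low = 1/1 − 0/1 = 1/1
Scaled code = (code − low) / width = (3/4 − 0/1) / 1/1 = 3/4
  d: [0/1, 3/8) 
  c: [3/8, 1/2) 
  e: [1/2, 1/1) ← scaled code falls here ✓

Answer: e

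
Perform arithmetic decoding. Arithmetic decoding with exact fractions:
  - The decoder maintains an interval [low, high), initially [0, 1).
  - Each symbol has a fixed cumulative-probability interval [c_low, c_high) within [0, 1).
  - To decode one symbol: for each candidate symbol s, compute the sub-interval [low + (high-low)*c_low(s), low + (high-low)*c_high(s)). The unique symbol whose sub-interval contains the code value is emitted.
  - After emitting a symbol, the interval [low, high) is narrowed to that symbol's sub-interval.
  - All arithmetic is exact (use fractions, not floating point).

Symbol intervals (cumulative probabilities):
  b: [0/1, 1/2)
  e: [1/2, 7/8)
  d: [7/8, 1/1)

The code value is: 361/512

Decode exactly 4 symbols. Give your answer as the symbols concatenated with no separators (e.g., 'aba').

Answer: eebb

Derivation:
Step 1: interval [0/1, 1/1), width = 1/1 - 0/1 = 1/1
  'b': [0/1 + 1/1*0/1, 0/1 + 1/1*1/2) = [0/1, 1/2)
  'e': [0/1 + 1/1*1/2, 0/1 + 1/1*7/8) = [1/2, 7/8) <- contains code 361/512
  'd': [0/1 + 1/1*7/8, 0/1 + 1/1*1/1) = [7/8, 1/1)
  emit 'e', narrow to [1/2, 7/8)
Step 2: interval [1/2, 7/8), width = 7/8 - 1/2 = 3/8
  'b': [1/2 + 3/8*0/1, 1/2 + 3/8*1/2) = [1/2, 11/16)
  'e': [1/2 + 3/8*1/2, 1/2 + 3/8*7/8) = [11/16, 53/64) <- contains code 361/512
  'd': [1/2 + 3/8*7/8, 1/2 + 3/8*1/1) = [53/64, 7/8)
  emit 'e', narrow to [11/16, 53/64)
Step 3: interval [11/16, 53/64), width = 53/64 - 11/16 = 9/64
  'b': [11/16 + 9/64*0/1, 11/16 + 9/64*1/2) = [11/16, 97/128) <- contains code 361/512
  'e': [11/16 + 9/64*1/2, 11/16 + 9/64*7/8) = [97/128, 415/512)
  'd': [11/16 + 9/64*7/8, 11/16 + 9/64*1/1) = [415/512, 53/64)
  emit 'b', narrow to [11/16, 97/128)
Step 4: interval [11/16, 97/128), width = 97/128 - 11/16 = 9/128
  'b': [11/16 + 9/128*0/1, 11/16 + 9/128*1/2) = [11/16, 185/256) <- contains code 361/512
  'e': [11/16 + 9/128*1/2, 11/16 + 9/128*7/8) = [185/256, 767/1024)
  'd': [11/16 + 9/128*7/8, 11/16 + 9/128*1/1) = [767/1024, 97/128)
  emit 'b', narrow to [11/16, 185/256)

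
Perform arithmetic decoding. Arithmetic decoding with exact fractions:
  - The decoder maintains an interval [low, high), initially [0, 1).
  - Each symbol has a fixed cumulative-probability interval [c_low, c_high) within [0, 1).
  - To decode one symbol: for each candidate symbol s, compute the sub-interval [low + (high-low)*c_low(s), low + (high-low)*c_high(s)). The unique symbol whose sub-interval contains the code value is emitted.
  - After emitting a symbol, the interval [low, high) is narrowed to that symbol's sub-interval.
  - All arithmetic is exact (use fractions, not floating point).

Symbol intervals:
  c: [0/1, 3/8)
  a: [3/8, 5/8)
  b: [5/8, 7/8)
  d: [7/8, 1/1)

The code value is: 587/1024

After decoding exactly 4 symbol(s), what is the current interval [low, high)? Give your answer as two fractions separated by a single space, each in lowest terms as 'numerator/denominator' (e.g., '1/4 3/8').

Answer: 73/128 295/512

Derivation:
Step 1: interval [0/1, 1/1), width = 1/1 - 0/1 = 1/1
  'c': [0/1 + 1/1*0/1, 0/1 + 1/1*3/8) = [0/1, 3/8)
  'a': [0/1 + 1/1*3/8, 0/1 + 1/1*5/8) = [3/8, 5/8) <- contains code 587/1024
  'b': [0/1 + 1/1*5/8, 0/1 + 1/1*7/8) = [5/8, 7/8)
  'd': [0/1 + 1/1*7/8, 0/1 + 1/1*1/1) = [7/8, 1/1)
  emit 'a', narrow to [3/8, 5/8)
Step 2: interval [3/8, 5/8), width = 5/8 - 3/8 = 1/4
  'c': [3/8 + 1/4*0/1, 3/8 + 1/4*3/8) = [3/8, 15/32)
  'a': [3/8 + 1/4*3/8, 3/8 + 1/4*5/8) = [15/32, 17/32)
  'b': [3/8 + 1/4*5/8, 3/8 + 1/4*7/8) = [17/32, 19/32) <- contains code 587/1024
  'd': [3/8 + 1/4*7/8, 3/8 + 1/4*1/1) = [19/32, 5/8)
  emit 'b', narrow to [17/32, 19/32)
Step 3: interval [17/32, 19/32), width = 19/32 - 17/32 = 1/16
  'c': [17/32 + 1/16*0/1, 17/32 + 1/16*3/8) = [17/32, 71/128)
  'a': [17/32 + 1/16*3/8, 17/32 + 1/16*5/8) = [71/128, 73/128)
  'b': [17/32 + 1/16*5/8, 17/32 + 1/16*7/8) = [73/128, 75/128) <- contains code 587/1024
  'd': [17/32 + 1/16*7/8, 17/32 + 1/16*1/1) = [75/128, 19/32)
  emit 'b', narrow to [73/128, 75/128)
Step 4: interval [73/128, 75/128), width = 75/128 - 73/128 = 1/64
  'c': [73/128 + 1/64*0/1, 73/128 + 1/64*3/8) = [73/128, 295/512) <- contains code 587/1024
  'a': [73/128 + 1/64*3/8, 73/128 + 1/64*5/8) = [295/512, 297/512)
  'b': [73/128 + 1/64*5/8, 73/128 + 1/64*7/8) = [297/512, 299/512)
  'd': [73/128 + 1/64*7/8, 73/128 + 1/64*1/1) = [299/512, 75/128)
  emit 'c', narrow to [73/128, 295/512)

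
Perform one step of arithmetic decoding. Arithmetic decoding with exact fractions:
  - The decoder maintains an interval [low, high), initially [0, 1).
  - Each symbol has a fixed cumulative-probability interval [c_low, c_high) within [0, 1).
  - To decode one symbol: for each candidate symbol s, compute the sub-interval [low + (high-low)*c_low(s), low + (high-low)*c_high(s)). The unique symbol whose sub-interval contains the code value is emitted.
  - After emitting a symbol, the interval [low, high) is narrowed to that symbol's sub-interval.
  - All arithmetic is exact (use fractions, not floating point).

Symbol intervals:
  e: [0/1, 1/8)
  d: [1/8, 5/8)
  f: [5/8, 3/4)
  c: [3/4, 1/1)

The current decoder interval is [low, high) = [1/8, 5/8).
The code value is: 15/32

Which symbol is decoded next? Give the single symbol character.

Interval width = high − low = 5/8 − 1/8 = 1/2
Scaled code = (code − low) / width = (15/32 − 1/8) / 1/2 = 11/16
  e: [0/1, 1/8) 
  d: [1/8, 5/8) 
  f: [5/8, 3/4) ← scaled code falls here ✓
  c: [3/4, 1/1) 

Answer: f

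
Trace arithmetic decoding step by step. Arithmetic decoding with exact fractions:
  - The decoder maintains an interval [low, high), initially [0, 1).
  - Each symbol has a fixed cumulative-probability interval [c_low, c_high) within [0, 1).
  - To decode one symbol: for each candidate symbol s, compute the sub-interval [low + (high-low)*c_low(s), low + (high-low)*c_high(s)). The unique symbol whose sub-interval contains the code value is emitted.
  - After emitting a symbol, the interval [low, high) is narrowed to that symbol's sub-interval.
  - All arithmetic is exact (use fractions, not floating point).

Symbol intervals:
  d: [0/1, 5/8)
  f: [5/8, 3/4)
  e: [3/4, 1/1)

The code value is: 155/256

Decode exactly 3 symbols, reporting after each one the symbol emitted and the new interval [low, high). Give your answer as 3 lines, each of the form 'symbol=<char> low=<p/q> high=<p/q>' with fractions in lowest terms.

Answer: symbol=d low=0/1 high=5/8
symbol=e low=15/32 high=5/8
symbol=e low=75/128 high=5/8

Derivation:
Step 1: interval [0/1, 1/1), width = 1/1 - 0/1 = 1/1
  'd': [0/1 + 1/1*0/1, 0/1 + 1/1*5/8) = [0/1, 5/8) <- contains code 155/256
  'f': [0/1 + 1/1*5/8, 0/1 + 1/1*3/4) = [5/8, 3/4)
  'e': [0/1 + 1/1*3/4, 0/1 + 1/1*1/1) = [3/4, 1/1)
  emit 'd', narrow to [0/1, 5/8)
Step 2: interval [0/1, 5/8), width = 5/8 - 0/1 = 5/8
  'd': [0/1 + 5/8*0/1, 0/1 + 5/8*5/8) = [0/1, 25/64)
  'f': [0/1 + 5/8*5/8, 0/1 + 5/8*3/4) = [25/64, 15/32)
  'e': [0/1 + 5/8*3/4, 0/1 + 5/8*1/1) = [15/32, 5/8) <- contains code 155/256
  emit 'e', narrow to [15/32, 5/8)
Step 3: interval [15/32, 5/8), width = 5/8 - 15/32 = 5/32
  'd': [15/32 + 5/32*0/1, 15/32 + 5/32*5/8) = [15/32, 145/256)
  'f': [15/32 + 5/32*5/8, 15/32 + 5/32*3/4) = [145/256, 75/128)
  'e': [15/32 + 5/32*3/4, 15/32 + 5/32*1/1) = [75/128, 5/8) <- contains code 155/256
  emit 'e', narrow to [75/128, 5/8)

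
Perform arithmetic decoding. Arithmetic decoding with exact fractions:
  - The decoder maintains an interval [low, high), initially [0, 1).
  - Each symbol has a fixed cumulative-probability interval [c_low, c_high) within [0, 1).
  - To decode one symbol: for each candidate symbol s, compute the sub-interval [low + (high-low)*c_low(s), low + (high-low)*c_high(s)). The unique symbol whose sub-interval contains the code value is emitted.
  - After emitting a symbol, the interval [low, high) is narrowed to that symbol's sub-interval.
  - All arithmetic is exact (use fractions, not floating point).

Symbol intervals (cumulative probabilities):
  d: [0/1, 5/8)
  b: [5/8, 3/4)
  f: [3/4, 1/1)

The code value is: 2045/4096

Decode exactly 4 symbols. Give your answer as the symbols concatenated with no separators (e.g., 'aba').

Answer: dfdd

Derivation:
Step 1: interval [0/1, 1/1), width = 1/1 - 0/1 = 1/1
  'd': [0/1 + 1/1*0/1, 0/1 + 1/1*5/8) = [0/1, 5/8) <- contains code 2045/4096
  'b': [0/1 + 1/1*5/8, 0/1 + 1/1*3/4) = [5/8, 3/4)
  'f': [0/1 + 1/1*3/4, 0/1 + 1/1*1/1) = [3/4, 1/1)
  emit 'd', narrow to [0/1, 5/8)
Step 2: interval [0/1, 5/8), width = 5/8 - 0/1 = 5/8
  'd': [0/1 + 5/8*0/1, 0/1 + 5/8*5/8) = [0/1, 25/64)
  'b': [0/1 + 5/8*5/8, 0/1 + 5/8*3/4) = [25/64, 15/32)
  'f': [0/1 + 5/8*3/4, 0/1 + 5/8*1/1) = [15/32, 5/8) <- contains code 2045/4096
  emit 'f', narrow to [15/32, 5/8)
Step 3: interval [15/32, 5/8), width = 5/8 - 15/32 = 5/32
  'd': [15/32 + 5/32*0/1, 15/32 + 5/32*5/8) = [15/32, 145/256) <- contains code 2045/4096
  'b': [15/32 + 5/32*5/8, 15/32 + 5/32*3/4) = [145/256, 75/128)
  'f': [15/32 + 5/32*3/4, 15/32 + 5/32*1/1) = [75/128, 5/8)
  emit 'd', narrow to [15/32, 145/256)
Step 4: interval [15/32, 145/256), width = 145/256 - 15/32 = 25/256
  'd': [15/32 + 25/256*0/1, 15/32 + 25/256*5/8) = [15/32, 1085/2048) <- contains code 2045/4096
  'b': [15/32 + 25/256*5/8, 15/32 + 25/256*3/4) = [1085/2048, 555/1024)
  'f': [15/32 + 25/256*3/4, 15/32 + 25/256*1/1) = [555/1024, 145/256)
  emit 'd', narrow to [15/32, 1085/2048)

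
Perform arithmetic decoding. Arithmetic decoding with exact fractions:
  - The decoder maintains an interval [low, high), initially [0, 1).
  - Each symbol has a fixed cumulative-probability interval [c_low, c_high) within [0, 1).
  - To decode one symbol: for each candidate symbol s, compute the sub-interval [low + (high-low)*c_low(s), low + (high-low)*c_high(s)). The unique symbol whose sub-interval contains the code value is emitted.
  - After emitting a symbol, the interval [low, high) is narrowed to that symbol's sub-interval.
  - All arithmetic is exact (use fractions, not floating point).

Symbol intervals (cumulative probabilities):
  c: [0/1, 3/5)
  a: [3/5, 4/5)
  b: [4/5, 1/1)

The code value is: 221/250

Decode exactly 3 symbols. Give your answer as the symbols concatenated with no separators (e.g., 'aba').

Step 1: interval [0/1, 1/1), width = 1/1 - 0/1 = 1/1
  'c': [0/1 + 1/1*0/1, 0/1 + 1/1*3/5) = [0/1, 3/5)
  'a': [0/1 + 1/1*3/5, 0/1 + 1/1*4/5) = [3/5, 4/5)
  'b': [0/1 + 1/1*4/5, 0/1 + 1/1*1/1) = [4/5, 1/1) <- contains code 221/250
  emit 'b', narrow to [4/5, 1/1)
Step 2: interval [4/5, 1/1), width = 1/1 - 4/5 = 1/5
  'c': [4/5 + 1/5*0/1, 4/5 + 1/5*3/5) = [4/5, 23/25) <- contains code 221/250
  'a': [4/5 + 1/5*3/5, 4/5 + 1/5*4/5) = [23/25, 24/25)
  'b': [4/5 + 1/5*4/5, 4/5 + 1/5*1/1) = [24/25, 1/1)
  emit 'c', narrow to [4/5, 23/25)
Step 3: interval [4/5, 23/25), width = 23/25 - 4/5 = 3/25
  'c': [4/5 + 3/25*0/1, 4/5 + 3/25*3/5) = [4/5, 109/125)
  'a': [4/5 + 3/25*3/5, 4/5 + 3/25*4/5) = [109/125, 112/125) <- contains code 221/250
  'b': [4/5 + 3/25*4/5, 4/5 + 3/25*1/1) = [112/125, 23/25)
  emit 'a', narrow to [109/125, 112/125)

Answer: bca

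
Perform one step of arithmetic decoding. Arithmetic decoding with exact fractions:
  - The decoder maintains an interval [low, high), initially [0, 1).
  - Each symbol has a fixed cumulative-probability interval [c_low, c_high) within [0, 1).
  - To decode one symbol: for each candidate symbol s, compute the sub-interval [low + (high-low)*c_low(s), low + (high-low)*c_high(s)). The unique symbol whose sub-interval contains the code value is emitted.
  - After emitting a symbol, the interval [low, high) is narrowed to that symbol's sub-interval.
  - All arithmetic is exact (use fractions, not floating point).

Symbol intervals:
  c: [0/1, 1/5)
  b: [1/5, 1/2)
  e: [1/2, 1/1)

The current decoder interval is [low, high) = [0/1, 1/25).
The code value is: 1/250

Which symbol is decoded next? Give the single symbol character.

Interval width = high − low = 1/25 − 0/1 = 1/25
Scaled code = (code − low) / width = (1/250 − 0/1) / 1/25 = 1/10
  c: [0/1, 1/5) ← scaled code falls here ✓
  b: [1/5, 1/2) 
  e: [1/2, 1/1) 

Answer: c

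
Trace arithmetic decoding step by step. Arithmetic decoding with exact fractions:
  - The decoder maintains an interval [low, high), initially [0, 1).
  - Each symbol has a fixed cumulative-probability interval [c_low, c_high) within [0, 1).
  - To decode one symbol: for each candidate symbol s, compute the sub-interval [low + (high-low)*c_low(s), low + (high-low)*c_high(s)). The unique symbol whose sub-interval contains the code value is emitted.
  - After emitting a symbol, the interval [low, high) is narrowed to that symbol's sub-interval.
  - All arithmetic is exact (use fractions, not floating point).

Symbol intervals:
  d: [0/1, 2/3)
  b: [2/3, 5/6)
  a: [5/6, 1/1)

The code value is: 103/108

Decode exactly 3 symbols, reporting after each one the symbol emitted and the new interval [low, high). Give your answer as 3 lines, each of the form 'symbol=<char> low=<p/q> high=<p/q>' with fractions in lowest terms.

Answer: symbol=a low=5/6 high=1/1
symbol=b low=17/18 high=35/36
symbol=d low=17/18 high=26/27

Derivation:
Step 1: interval [0/1, 1/1), width = 1/1 - 0/1 = 1/1
  'd': [0/1 + 1/1*0/1, 0/1 + 1/1*2/3) = [0/1, 2/3)
  'b': [0/1 + 1/1*2/3, 0/1 + 1/1*5/6) = [2/3, 5/6)
  'a': [0/1 + 1/1*5/6, 0/1 + 1/1*1/1) = [5/6, 1/1) <- contains code 103/108
  emit 'a', narrow to [5/6, 1/1)
Step 2: interval [5/6, 1/1), width = 1/1 - 5/6 = 1/6
  'd': [5/6 + 1/6*0/1, 5/6 + 1/6*2/3) = [5/6, 17/18)
  'b': [5/6 + 1/6*2/3, 5/6 + 1/6*5/6) = [17/18, 35/36) <- contains code 103/108
  'a': [5/6 + 1/6*5/6, 5/6 + 1/6*1/1) = [35/36, 1/1)
  emit 'b', narrow to [17/18, 35/36)
Step 3: interval [17/18, 35/36), width = 35/36 - 17/18 = 1/36
  'd': [17/18 + 1/36*0/1, 17/18 + 1/36*2/3) = [17/18, 26/27) <- contains code 103/108
  'b': [17/18 + 1/36*2/3, 17/18 + 1/36*5/6) = [26/27, 209/216)
  'a': [17/18 + 1/36*5/6, 17/18 + 1/36*1/1) = [209/216, 35/36)
  emit 'd', narrow to [17/18, 26/27)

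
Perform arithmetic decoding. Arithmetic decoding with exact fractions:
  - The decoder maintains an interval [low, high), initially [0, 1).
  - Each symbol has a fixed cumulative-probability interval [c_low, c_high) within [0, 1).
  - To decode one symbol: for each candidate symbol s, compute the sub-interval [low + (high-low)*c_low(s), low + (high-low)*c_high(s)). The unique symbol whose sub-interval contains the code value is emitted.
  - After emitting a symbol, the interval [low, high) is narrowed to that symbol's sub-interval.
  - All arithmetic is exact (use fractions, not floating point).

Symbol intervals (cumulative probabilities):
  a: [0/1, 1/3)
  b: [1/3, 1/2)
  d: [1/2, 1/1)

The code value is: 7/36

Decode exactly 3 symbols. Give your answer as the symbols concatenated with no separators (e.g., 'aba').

Step 1: interval [0/1, 1/1), width = 1/1 - 0/1 = 1/1
  'a': [0/1 + 1/1*0/1, 0/1 + 1/1*1/3) = [0/1, 1/3) <- contains code 7/36
  'b': [0/1 + 1/1*1/3, 0/1 + 1/1*1/2) = [1/3, 1/2)
  'd': [0/1 + 1/1*1/2, 0/1 + 1/1*1/1) = [1/2, 1/1)
  emit 'a', narrow to [0/1, 1/3)
Step 2: interval [0/1, 1/3), width = 1/3 - 0/1 = 1/3
  'a': [0/1 + 1/3*0/1, 0/1 + 1/3*1/3) = [0/1, 1/9)
  'b': [0/1 + 1/3*1/3, 0/1 + 1/3*1/2) = [1/9, 1/6)
  'd': [0/1 + 1/3*1/2, 0/1 + 1/3*1/1) = [1/6, 1/3) <- contains code 7/36
  emit 'd', narrow to [1/6, 1/3)
Step 3: interval [1/6, 1/3), width = 1/3 - 1/6 = 1/6
  'a': [1/6 + 1/6*0/1, 1/6 + 1/6*1/3) = [1/6, 2/9) <- contains code 7/36
  'b': [1/6 + 1/6*1/3, 1/6 + 1/6*1/2) = [2/9, 1/4)
  'd': [1/6 + 1/6*1/2, 1/6 + 1/6*1/1) = [1/4, 1/3)
  emit 'a', narrow to [1/6, 2/9)

Answer: ada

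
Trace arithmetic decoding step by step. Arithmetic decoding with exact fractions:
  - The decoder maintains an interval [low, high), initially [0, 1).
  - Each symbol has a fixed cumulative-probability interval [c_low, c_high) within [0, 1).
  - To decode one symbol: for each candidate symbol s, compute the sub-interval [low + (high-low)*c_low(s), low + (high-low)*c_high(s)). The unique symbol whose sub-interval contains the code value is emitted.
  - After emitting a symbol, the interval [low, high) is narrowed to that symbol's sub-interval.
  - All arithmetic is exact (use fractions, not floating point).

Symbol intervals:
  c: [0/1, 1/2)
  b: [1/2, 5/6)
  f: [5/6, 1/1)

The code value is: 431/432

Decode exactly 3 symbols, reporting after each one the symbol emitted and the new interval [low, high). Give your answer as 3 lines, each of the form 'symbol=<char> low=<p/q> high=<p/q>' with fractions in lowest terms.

Answer: symbol=f low=5/6 high=1/1
symbol=f low=35/36 high=1/1
symbol=f low=215/216 high=1/1

Derivation:
Step 1: interval [0/1, 1/1), width = 1/1 - 0/1 = 1/1
  'c': [0/1 + 1/1*0/1, 0/1 + 1/1*1/2) = [0/1, 1/2)
  'b': [0/1 + 1/1*1/2, 0/1 + 1/1*5/6) = [1/2, 5/6)
  'f': [0/1 + 1/1*5/6, 0/1 + 1/1*1/1) = [5/6, 1/1) <- contains code 431/432
  emit 'f', narrow to [5/6, 1/1)
Step 2: interval [5/6, 1/1), width = 1/1 - 5/6 = 1/6
  'c': [5/6 + 1/6*0/1, 5/6 + 1/6*1/2) = [5/6, 11/12)
  'b': [5/6 + 1/6*1/2, 5/6 + 1/6*5/6) = [11/12, 35/36)
  'f': [5/6 + 1/6*5/6, 5/6 + 1/6*1/1) = [35/36, 1/1) <- contains code 431/432
  emit 'f', narrow to [35/36, 1/1)
Step 3: interval [35/36, 1/1), width = 1/1 - 35/36 = 1/36
  'c': [35/36 + 1/36*0/1, 35/36 + 1/36*1/2) = [35/36, 71/72)
  'b': [35/36 + 1/36*1/2, 35/36 + 1/36*5/6) = [71/72, 215/216)
  'f': [35/36 + 1/36*5/6, 35/36 + 1/36*1/1) = [215/216, 1/1) <- contains code 431/432
  emit 'f', narrow to [215/216, 1/1)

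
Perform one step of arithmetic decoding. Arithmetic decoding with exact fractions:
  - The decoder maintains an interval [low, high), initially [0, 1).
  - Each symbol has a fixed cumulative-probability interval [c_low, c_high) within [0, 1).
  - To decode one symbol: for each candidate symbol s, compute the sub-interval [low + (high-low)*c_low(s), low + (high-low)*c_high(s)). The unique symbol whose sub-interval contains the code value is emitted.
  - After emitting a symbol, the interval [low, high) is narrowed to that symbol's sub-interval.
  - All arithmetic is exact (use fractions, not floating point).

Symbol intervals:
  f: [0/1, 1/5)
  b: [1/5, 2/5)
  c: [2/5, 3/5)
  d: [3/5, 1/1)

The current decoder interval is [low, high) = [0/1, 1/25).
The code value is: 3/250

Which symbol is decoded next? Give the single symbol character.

Answer: b

Derivation:
Interval width = high − low = 1/25 − 0/1 = 1/25
Scaled code = (code − low) / width = (3/250 − 0/1) / 1/25 = 3/10
  f: [0/1, 1/5) 
  b: [1/5, 2/5) ← scaled code falls here ✓
  c: [2/5, 3/5) 
  d: [3/5, 1/1) 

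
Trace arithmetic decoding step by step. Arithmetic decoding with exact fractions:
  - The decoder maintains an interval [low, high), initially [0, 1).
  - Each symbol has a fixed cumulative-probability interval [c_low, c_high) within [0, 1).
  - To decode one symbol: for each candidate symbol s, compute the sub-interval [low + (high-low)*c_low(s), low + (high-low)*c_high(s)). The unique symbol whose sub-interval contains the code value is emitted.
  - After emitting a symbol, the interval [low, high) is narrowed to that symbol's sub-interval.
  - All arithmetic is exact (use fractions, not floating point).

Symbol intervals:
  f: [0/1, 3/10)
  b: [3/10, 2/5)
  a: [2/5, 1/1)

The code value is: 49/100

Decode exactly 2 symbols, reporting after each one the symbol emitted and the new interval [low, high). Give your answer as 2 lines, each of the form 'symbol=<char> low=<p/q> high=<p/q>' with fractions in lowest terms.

Step 1: interval [0/1, 1/1), width = 1/1 - 0/1 = 1/1
  'f': [0/1 + 1/1*0/1, 0/1 + 1/1*3/10) = [0/1, 3/10)
  'b': [0/1 + 1/1*3/10, 0/1 + 1/1*2/5) = [3/10, 2/5)
  'a': [0/1 + 1/1*2/5, 0/1 + 1/1*1/1) = [2/5, 1/1) <- contains code 49/100
  emit 'a', narrow to [2/5, 1/1)
Step 2: interval [2/5, 1/1), width = 1/1 - 2/5 = 3/5
  'f': [2/5 + 3/5*0/1, 2/5 + 3/5*3/10) = [2/5, 29/50) <- contains code 49/100
  'b': [2/5 + 3/5*3/10, 2/5 + 3/5*2/5) = [29/50, 16/25)
  'a': [2/5 + 3/5*2/5, 2/5 + 3/5*1/1) = [16/25, 1/1)
  emit 'f', narrow to [2/5, 29/50)

Answer: symbol=a low=2/5 high=1/1
symbol=f low=2/5 high=29/50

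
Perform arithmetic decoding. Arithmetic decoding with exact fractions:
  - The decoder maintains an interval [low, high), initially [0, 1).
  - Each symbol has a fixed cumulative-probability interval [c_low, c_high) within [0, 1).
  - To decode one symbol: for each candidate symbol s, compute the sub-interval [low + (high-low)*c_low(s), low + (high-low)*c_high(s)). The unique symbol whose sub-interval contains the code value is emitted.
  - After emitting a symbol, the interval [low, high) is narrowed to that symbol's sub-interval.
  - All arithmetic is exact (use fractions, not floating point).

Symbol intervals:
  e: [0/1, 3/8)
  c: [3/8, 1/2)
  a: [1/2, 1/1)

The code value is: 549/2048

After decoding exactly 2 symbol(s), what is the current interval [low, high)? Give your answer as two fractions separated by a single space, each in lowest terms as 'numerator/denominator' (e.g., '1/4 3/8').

Answer: 3/16 3/8

Derivation:
Step 1: interval [0/1, 1/1), width = 1/1 - 0/1 = 1/1
  'e': [0/1 + 1/1*0/1, 0/1 + 1/1*3/8) = [0/1, 3/8) <- contains code 549/2048
  'c': [0/1 + 1/1*3/8, 0/1 + 1/1*1/2) = [3/8, 1/2)
  'a': [0/1 + 1/1*1/2, 0/1 + 1/1*1/1) = [1/2, 1/1)
  emit 'e', narrow to [0/1, 3/8)
Step 2: interval [0/1, 3/8), width = 3/8 - 0/1 = 3/8
  'e': [0/1 + 3/8*0/1, 0/1 + 3/8*3/8) = [0/1, 9/64)
  'c': [0/1 + 3/8*3/8, 0/1 + 3/8*1/2) = [9/64, 3/16)
  'a': [0/1 + 3/8*1/2, 0/1 + 3/8*1/1) = [3/16, 3/8) <- contains code 549/2048
  emit 'a', narrow to [3/16, 3/8)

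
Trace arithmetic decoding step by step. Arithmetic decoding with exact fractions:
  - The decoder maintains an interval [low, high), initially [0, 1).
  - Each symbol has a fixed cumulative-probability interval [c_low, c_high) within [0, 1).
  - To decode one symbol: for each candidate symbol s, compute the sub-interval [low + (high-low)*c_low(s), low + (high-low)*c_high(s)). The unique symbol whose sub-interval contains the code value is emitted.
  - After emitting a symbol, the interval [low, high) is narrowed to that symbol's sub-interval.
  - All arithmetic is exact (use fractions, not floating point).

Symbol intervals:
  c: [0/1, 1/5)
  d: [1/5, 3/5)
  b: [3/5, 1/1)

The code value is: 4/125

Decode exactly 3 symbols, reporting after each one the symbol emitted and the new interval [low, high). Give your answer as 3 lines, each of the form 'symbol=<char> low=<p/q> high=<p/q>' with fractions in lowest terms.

Step 1: interval [0/1, 1/1), width = 1/1 - 0/1 = 1/1
  'c': [0/1 + 1/1*0/1, 0/1 + 1/1*1/5) = [0/1, 1/5) <- contains code 4/125
  'd': [0/1 + 1/1*1/5, 0/1 + 1/1*3/5) = [1/5, 3/5)
  'b': [0/1 + 1/1*3/5, 0/1 + 1/1*1/1) = [3/5, 1/1)
  emit 'c', narrow to [0/1, 1/5)
Step 2: interval [0/1, 1/5), width = 1/5 - 0/1 = 1/5
  'c': [0/1 + 1/5*0/1, 0/1 + 1/5*1/5) = [0/1, 1/25) <- contains code 4/125
  'd': [0/1 + 1/5*1/5, 0/1 + 1/5*3/5) = [1/25, 3/25)
  'b': [0/1 + 1/5*3/5, 0/1 + 1/5*1/1) = [3/25, 1/5)
  emit 'c', narrow to [0/1, 1/25)
Step 3: interval [0/1, 1/25), width = 1/25 - 0/1 = 1/25
  'c': [0/1 + 1/25*0/1, 0/1 + 1/25*1/5) = [0/1, 1/125)
  'd': [0/1 + 1/25*1/5, 0/1 + 1/25*3/5) = [1/125, 3/125)
  'b': [0/1 + 1/25*3/5, 0/1 + 1/25*1/1) = [3/125, 1/25) <- contains code 4/125
  emit 'b', narrow to [3/125, 1/25)

Answer: symbol=c low=0/1 high=1/5
symbol=c low=0/1 high=1/25
symbol=b low=3/125 high=1/25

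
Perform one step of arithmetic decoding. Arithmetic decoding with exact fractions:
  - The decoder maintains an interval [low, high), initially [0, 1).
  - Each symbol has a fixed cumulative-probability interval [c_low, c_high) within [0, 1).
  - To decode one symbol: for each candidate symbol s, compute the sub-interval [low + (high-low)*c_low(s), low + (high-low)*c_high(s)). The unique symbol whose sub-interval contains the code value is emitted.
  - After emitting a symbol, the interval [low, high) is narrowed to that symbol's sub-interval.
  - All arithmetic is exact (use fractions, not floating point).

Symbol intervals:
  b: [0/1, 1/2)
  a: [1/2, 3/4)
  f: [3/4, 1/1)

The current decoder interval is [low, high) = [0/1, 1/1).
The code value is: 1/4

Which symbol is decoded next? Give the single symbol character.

Interval width = high − low = 1/1 − 0/1 = 1/1
Scaled code = (code − low) / width = (1/4 − 0/1) / 1/1 = 1/4
  b: [0/1, 1/2) ← scaled code falls here ✓
  a: [1/2, 3/4) 
  f: [3/4, 1/1) 

Answer: b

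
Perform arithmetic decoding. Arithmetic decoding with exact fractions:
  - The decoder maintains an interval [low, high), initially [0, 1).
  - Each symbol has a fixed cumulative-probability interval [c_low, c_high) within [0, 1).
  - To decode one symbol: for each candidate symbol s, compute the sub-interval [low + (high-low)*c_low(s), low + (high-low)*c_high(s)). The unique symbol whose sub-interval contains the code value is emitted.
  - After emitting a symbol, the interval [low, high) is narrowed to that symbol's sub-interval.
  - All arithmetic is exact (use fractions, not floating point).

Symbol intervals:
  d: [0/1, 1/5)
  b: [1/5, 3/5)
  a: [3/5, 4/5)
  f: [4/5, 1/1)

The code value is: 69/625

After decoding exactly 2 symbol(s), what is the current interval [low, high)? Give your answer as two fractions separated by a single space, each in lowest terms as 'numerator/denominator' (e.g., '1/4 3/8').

Step 1: interval [0/1, 1/1), width = 1/1 - 0/1 = 1/1
  'd': [0/1 + 1/1*0/1, 0/1 + 1/1*1/5) = [0/1, 1/5) <- contains code 69/625
  'b': [0/1 + 1/1*1/5, 0/1 + 1/1*3/5) = [1/5, 3/5)
  'a': [0/1 + 1/1*3/5, 0/1 + 1/1*4/5) = [3/5, 4/5)
  'f': [0/1 + 1/1*4/5, 0/1 + 1/1*1/1) = [4/5, 1/1)
  emit 'd', narrow to [0/1, 1/5)
Step 2: interval [0/1, 1/5), width = 1/5 - 0/1 = 1/5
  'd': [0/1 + 1/5*0/1, 0/1 + 1/5*1/5) = [0/1, 1/25)
  'b': [0/1 + 1/5*1/5, 0/1 + 1/5*3/5) = [1/25, 3/25) <- contains code 69/625
  'a': [0/1 + 1/5*3/5, 0/1 + 1/5*4/5) = [3/25, 4/25)
  'f': [0/1 + 1/5*4/5, 0/1 + 1/5*1/1) = [4/25, 1/5)
  emit 'b', narrow to [1/25, 3/25)

Answer: 1/25 3/25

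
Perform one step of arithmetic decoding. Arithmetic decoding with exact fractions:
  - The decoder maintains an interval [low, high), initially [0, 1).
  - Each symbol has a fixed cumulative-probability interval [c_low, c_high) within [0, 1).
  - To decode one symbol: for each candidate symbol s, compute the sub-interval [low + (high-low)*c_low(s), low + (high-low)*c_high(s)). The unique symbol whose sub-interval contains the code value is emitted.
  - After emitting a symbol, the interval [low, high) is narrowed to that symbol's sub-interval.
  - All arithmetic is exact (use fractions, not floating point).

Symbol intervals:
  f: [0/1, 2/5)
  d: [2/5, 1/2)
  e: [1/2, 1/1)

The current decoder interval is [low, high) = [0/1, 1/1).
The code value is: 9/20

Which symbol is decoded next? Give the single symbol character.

Interval width = high − low = 1/1 − 0/1 = 1/1
Scaled code = (code − low) / width = (9/20 − 0/1) / 1/1 = 9/20
  f: [0/1, 2/5) 
  d: [2/5, 1/2) ← scaled code falls here ✓
  e: [1/2, 1/1) 

Answer: d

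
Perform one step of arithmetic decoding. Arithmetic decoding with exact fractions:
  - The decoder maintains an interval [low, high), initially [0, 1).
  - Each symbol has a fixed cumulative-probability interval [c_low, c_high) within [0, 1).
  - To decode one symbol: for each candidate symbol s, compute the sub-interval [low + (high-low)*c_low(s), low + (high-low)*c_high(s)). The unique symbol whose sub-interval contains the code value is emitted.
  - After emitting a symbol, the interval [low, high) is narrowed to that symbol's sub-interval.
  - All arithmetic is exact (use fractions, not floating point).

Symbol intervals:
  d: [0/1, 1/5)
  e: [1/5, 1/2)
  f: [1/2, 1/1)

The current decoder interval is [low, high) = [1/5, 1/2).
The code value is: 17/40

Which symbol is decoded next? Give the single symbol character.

Interval width = high − low = 1/2 − 1/5 = 3/10
Scaled code = (code − low) / width = (17/40 − 1/5) / 3/10 = 3/4
  d: [0/1, 1/5) 
  e: [1/5, 1/2) 
  f: [1/2, 1/1) ← scaled code falls here ✓

Answer: f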